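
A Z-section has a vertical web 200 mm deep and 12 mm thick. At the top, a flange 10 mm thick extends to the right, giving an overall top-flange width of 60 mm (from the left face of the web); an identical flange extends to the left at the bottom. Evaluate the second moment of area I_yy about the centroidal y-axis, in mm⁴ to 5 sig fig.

Decompose the section into non-overlapping parts with the origin at the bottom-left of its bounding rectangle.
Web: 12 × 200, A = 2 400 mm², x = 54 mm, Ī = 28 800 mm⁴.
Top flange (beyond web): 48 × 10, A = 480 mm², x = 84 mm, Ī = 92 160 mm⁴.
Bottom flange (beyond web): 48 × 10, A = 480 mm², x = 24 mm, Ī = 92 160 mm⁴.
Centroid: x̄ = ΣA·x / ΣA = 54 mm.
Transfer each piece to the centroidal y-axis using Ī + A·d² with d = x − 54:
  web: d = 0 mm → contributes +28 800 mm⁴
  top flange (beyond web): d = 30 mm → contributes +524 160 mm⁴
  bottom flange (beyond web): d = -30 mm → contributes +524 160 mm⁴
Total I = 1 077 120 mm⁴.

I_yy ≈ 1.0771 × 10⁶ mm⁴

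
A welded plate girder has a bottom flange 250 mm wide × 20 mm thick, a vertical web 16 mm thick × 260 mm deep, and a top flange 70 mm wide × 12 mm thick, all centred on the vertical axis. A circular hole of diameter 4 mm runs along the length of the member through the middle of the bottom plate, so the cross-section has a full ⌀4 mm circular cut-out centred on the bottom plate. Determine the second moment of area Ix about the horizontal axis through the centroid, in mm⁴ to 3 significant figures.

Split into non-overlapping primitives; take the origin at the lower-left of the bounding box.
Bottom plate: 250 × 20, A = 5 000 mm², y = 10 mm, Ī = 166 667 mm⁴.
Web plate: 16 × 260, A = 4 160 mm², y = 150 mm, Ī = 23 434 667 mm⁴.
Top plate: 70 × 12, A = 840 mm², y = 286 mm, Ī = 10 080 mm⁴.
Hole (subtracted): ⌀4, A = 12.566 mm², y = 10 mm, Ī = 12.566 mm⁴.
Centroid: ȳ = ΣA·y / ΣA = 91.526 mm.
Transfer each piece to the horizontal axis through the centroid using Ī + A·d² with d = y − 91.526:
  bottom plate: d = -81.526 mm → contributes +33 399 476 mm⁴
  web plate: d = 58.474 mm → contributes +37 658 356 mm⁴
  top plate: d = 194.47 mm → contributes +31 778 848 mm⁴
  hole: d = -81.526 mm → contributes −83 536 mm⁴
Total I = 102 753 145 mm⁴.

Ix ≈ 1.03 × 10⁸ mm⁴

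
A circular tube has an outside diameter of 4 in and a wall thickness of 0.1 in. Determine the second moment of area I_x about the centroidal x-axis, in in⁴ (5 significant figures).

I_x ≈ 2.3310 in⁴

Split into non-overlapping primitives; take the origin at the lower-left of the bounding box.
Outer circle: ⌀4, A = 12.56637 in², y = 2 in, Ī = 12.56637 in⁴.
Bore (subtracted): ⌀3.8, A = 11.34115 in², y = 2 in, Ī = 10.23539 in⁴.
By symmetry the centroid is at mid-height, ȳ = 2 in.
All pieces are centred on the centroidal x-axis, so I = ΣĪ (holes subtracted) = 2.330983 in⁴.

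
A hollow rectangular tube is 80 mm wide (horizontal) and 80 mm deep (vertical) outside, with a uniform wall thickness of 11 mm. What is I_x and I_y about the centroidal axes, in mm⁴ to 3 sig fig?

I_x ≈ 2.47 × 10⁶ mm⁴, I_y ≈ 2.47 × 10⁶ mm⁴

Treat the section as a set of non-overlapping primitives; coordinates are from the bounding-box lower-left.
Outer rectangle: 80 × 80, A = 6 400 mm², y = 40 mm, Ī = 3 413 333 mm⁴.
Inner void (subtracted): 58 × 58, A = 3 364 mm², y = 40 mm, Ī = 943 041 mm⁴.
By symmetry the centroid is at mid-height, ȳ = 40 mm.
All pieces are centred on the centroidal x-axis, so I = ΣĪ (holes subtracted) = 2 470 292 mm⁴.
Repeating about the centroidal y-axis gives I_y = 2 470 292 mm⁴.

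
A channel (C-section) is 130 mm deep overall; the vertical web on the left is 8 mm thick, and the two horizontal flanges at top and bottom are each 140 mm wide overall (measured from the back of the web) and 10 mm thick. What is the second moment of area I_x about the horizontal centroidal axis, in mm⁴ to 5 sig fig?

Decompose the section into non-overlapping parts with the origin at the bottom-left of its bounding rectangle.
Web: 8 × 130, A = 1 040 mm², y = 65 mm, Ī = 1 464 667 mm⁴.
Top flange (beyond web): 132 × 10, A = 1 320 mm², y = 125 mm, Ī = 11 000 mm⁴.
Bottom flange (beyond web): 132 × 10, A = 1 320 mm², y = 5 mm, Ī = 11 000 mm⁴.
By symmetry the centroid is at mid-height, ȳ = 65 mm.
Transfer each piece to the horizontal centroidal axis using Ī + A·d² with d = y − 65:
  web: d = 0 mm → contributes +1 464 667 mm⁴
  top flange (beyond web): d = 60 mm → contributes +4 763 000 mm⁴
  bottom flange (beyond web): d = -60 mm → contributes +4 763 000 mm⁴
Total I = 10 990 667 mm⁴.

I_x ≈ 1.0991 × 10⁷ mm⁴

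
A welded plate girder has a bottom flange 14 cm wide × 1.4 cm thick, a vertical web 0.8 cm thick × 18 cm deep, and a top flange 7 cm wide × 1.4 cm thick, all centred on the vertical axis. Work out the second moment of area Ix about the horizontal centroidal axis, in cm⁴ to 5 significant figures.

Break the section into simple shapes (no overlaps), measuring from the bottom-left corner of the bounding box.
Bottom plate: 14 × 1.4, A = 19.6 cm², y = 0.7 cm, Ī = 3.201333 cm⁴.
Web plate: 0.8 × 18, A = 14.4 cm², y = 10.4 cm, Ī = 388.8 cm⁴.
Top plate: 7 × 1.4, A = 9.8 cm², y = 20.1 cm, Ī = 1.600667 cm⁴.
Centroid: ȳ = ΣA·y / ΣA = 8.22968 cm.
Transfer each piece to the horizontal centroidal axis using Ī + A·d² with d = y − 8.22968:
  bottom plate: d = -7.52968 cm → contributes +1114.445 cm⁴
  web plate: d = 2.17032 cm → contributes +456.6281 cm⁴
  top plate: d = 11.87032 cm → contributes +1382.465 cm⁴
Total I = 2953.537 cm⁴.

Ix ≈ 2953.5 cm⁴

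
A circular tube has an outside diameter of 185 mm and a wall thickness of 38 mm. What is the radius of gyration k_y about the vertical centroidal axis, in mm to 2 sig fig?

Break the section into simple shapes (no overlaps), measuring from the bottom-left corner of the bounding box.
Outer circle: ⌀185, A = 26 880 mm², x = 92.5 mm, Ī = 57 498 539 mm⁴.
Bore (subtracted): ⌀109, A = 9 331 mm², x = 92.5 mm, Ī = 6 929 085 mm⁴.
By symmetry the centroid is at mid-width, x̄ = 92.5 mm.
All pieces are centred on the vertical centroidal axis, so I = ΣĪ (holes subtracted) = 50 569 454 mm⁴.
Radius of gyration: k = √(I/A) = √(50 569 454 / 17 549) = 53.68 mm.

k_y ≈ 54 mm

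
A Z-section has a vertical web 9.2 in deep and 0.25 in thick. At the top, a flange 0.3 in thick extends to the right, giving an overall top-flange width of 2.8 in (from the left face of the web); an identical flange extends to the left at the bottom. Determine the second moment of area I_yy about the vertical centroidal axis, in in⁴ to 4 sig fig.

I_yy ≈ 3.840 in⁴

Split into non-overlapping primitives; take the origin at the lower-left of the bounding box.
Web: 0.25 × 9.2, A = 2.3 in², x = 2.675 in, Ī = 0.0119792 in⁴.
Top flange (beyond web): 2.55 × 0.3, A = 0.765 in², x = 4.075 in, Ī = 0.414534 in⁴.
Bottom flange (beyond web): 2.55 × 0.3, A = 0.765 in², x = 1.275 in, Ī = 0.414534 in⁴.
Centroid: x̄ = ΣA·x / ΣA = 2.675 in.
Transfer each piece to the vertical centroidal axis using Ī + A·d² with d = x − 2.675:
  web: d = 0 in → contributes +0.0119792 in⁴
  top flange (beyond web): d = 1.4 in → contributes +1.91393 in⁴
  bottom flange (beyond web): d = -1.4 in → contributes +1.91393 in⁴
Total I = 3.83985 in⁴.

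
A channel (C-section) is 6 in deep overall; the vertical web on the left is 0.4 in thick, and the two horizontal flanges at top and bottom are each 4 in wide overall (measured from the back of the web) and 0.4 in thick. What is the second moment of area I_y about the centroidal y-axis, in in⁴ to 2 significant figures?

Decompose the section into non-overlapping parts with the origin at the bottom-left of its bounding rectangle.
Web: 0.4 × 6, A = 2.4 in², x = 0.2 in, Ī = 0.032 in⁴.
Top flange (beyond web): 3.6 × 0.4, A = 1.44 in², x = 2.2 in, Ī = 1.555 in⁴.
Bottom flange (beyond web): 3.6 × 0.4, A = 1.44 in², x = 2.2 in, Ī = 1.555 in⁴.
Centroid: x̄ = ΣA·x / ΣA = 1.291 in.
Transfer each piece to the centroidal y-axis using Ī + A·d² with d = x − 1.291:
  web: d = -1.091 in → contributes +2.888 in⁴
  top flange (beyond web): d = 0.9091 in → contributes +2.745 in⁴
  bottom flange (beyond web): d = 0.9091 in → contributes +2.745 in⁴
Total I = 8.379 in⁴.

I_y ≈ 8.4 in⁴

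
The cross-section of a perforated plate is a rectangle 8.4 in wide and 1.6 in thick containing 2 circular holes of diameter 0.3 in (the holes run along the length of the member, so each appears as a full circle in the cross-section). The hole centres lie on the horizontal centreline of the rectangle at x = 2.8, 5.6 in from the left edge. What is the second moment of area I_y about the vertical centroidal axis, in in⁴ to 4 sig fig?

I_y ≈ 78.75 in⁴

Decompose the section into non-overlapping parts with the origin at the bottom-left of its bounding rectangle.
Plate: 8.4 × 1.6, A = 13.44 in², x = 4.2 in, Ī = 79.0272 in⁴.
Hole 1 (subtracted): ⌀0.3, A = 0.0706858 in², x = 2.8 in, Ī = 0.000397608 in⁴.
Hole 2 (subtracted): ⌀0.3, A = 0.0706858 in², x = 5.6 in, Ī = 0.000397608 in⁴.
By symmetry the centroid is at mid-width, x̄ = 4.2 in.
Transfer each piece to the vertical centroidal axis using Ī + A·d² with d = x − 4.2:
  plate: d = 0 in → contributes +79.0272 in⁴
  hole 1: d = -1.4 in → contributes −0.138942 in⁴
  hole 2: d = 1.4 in → contributes −0.138942 in⁴
Total I = 78.7493 in⁴.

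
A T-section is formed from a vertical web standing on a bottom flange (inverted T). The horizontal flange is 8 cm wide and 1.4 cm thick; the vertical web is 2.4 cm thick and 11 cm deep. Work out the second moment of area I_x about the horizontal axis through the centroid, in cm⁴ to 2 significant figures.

Break the section into simple shapes (no overlaps), measuring from the bottom-left corner of the bounding box.
Flange: 8 × 1.4, A = 11.2 cm², y = 0.7 cm, Ī = 1.829 cm⁴.
Web: 2.4 × 11, A = 26.4 cm², y = 6.9 cm, Ī = 266.2 cm⁴.
Centroid: ȳ = ΣA·y / ΣA = 5.053 cm.
Transfer each piece to the horizontal axis through the centroid using Ī + A·d² with d = y − 5.053:
  flange: d = -4.353 cm → contributes +214.1 cm⁴
  web: d = 1.847 cm → contributes +356.2 cm⁴
Total I = 570.3 cm⁴.

I_x ≈ 570 cm⁴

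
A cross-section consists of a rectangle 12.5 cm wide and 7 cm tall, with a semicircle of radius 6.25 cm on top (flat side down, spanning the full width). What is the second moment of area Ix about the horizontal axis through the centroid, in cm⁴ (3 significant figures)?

Treat the section as a set of non-overlapping primitives; coordinates are from the bounding-box lower-left.
Rectangular body: 12.5 × 7, A = 87.5 cm², y = 3.5 cm, Ī = 357.29 cm⁴.
Semicircular cap: semicircle r = 6.25, A = 61.359 cm², y = 9.6526 cm, Ī = 167.48 cm⁴.
Centroid: ȳ = ΣA·y / ΣA = 6.0361 cm.
Transfer each piece to the horizontal axis through the centroid using Ī + A·d² with d = y − 6.0361:
  rectangular body: d = -2.5361 cm → contributes +920.06 cm⁴
  semicircular cap: d = 3.6165 cm → contributes +970 cm⁴
Total I = 1890.1 cm⁴.

Ix ≈ 1890 cm⁴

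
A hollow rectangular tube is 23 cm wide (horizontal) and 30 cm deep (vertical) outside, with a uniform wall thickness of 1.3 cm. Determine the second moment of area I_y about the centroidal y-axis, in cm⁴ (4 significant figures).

Break the section into simple shapes (no overlaps), measuring from the bottom-left corner of the bounding box.
Outer rectangle: 23 × 30, A = 690 cm², x = 11.5 cm, Ī = 30417.5 cm⁴.
Inner void (subtracted): 20.4 × 27.4, A = 558.96 cm², x = 11.5 cm, Ī = 19384.7 cm⁴.
By symmetry the centroid is at mid-width, x̄ = 11.5 cm.
All pieces are centred on the centroidal y-axis, so I = ΣĪ (holes subtracted) = 11032.8 cm⁴.

I_y ≈ 1.103 × 10⁴ cm⁴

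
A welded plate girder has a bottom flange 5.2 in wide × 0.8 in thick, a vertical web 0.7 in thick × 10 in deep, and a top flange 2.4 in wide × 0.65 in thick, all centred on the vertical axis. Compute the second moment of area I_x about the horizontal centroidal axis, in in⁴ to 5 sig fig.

Treat the section as a set of non-overlapping primitives; coordinates are from the bounding-box lower-left.
Bottom plate: 5.2 × 0.8, A = 4.16 in², y = 0.4 in, Ī = 0.2218667 in⁴.
Web plate: 0.7 × 10, A = 7 in², y = 5.8 in, Ī = 58.33333 in⁴.
Top plate: 2.4 × 0.65, A = 1.56 in², y = 11.125 in, Ī = 0.054925 in⁴.
Centroid: ȳ = ΣA·y / ΣA = 4.687028 in.
Transfer each piece to the horizontal centroidal axis using Ī + A·d² with d = y − 4.687028:
  bottom plate: d = -4.287028 in → contributes +76.67689 in⁴
  web plate: d = 1.112972 in → contributes +67.00428 in⁴
  top plate: d = 6.437972 in → contributes +64.71299 in⁴
Total I = 208.3942 in⁴.

I_x ≈ 208.39 in⁴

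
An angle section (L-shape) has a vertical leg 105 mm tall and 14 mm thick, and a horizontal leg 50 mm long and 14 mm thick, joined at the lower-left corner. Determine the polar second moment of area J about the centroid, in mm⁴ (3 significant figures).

Decompose the section into non-overlapping parts with the origin at the bottom-left of its bounding rectangle.
Vertical leg: 14 × 105, A = 1 470 mm², y = 52.5 mm, Ī = 1 350 563 mm⁴.
Horizontal leg (remainder): 36 × 14, A = 504 mm², y = 7 mm, Ī = 8 232 mm⁴.
Centroid: ȳ = ΣA·y / ΣA = 40.883 mm.
Transfer each piece to the centroidal x-axis using Ī + A·d² with d = y − 40.883:
  vertical leg: d = 11.617 mm → contributes +1 548 947 mm⁴
  horizontal leg (remainder): d = -33.883 mm → contributes +586 852 mm⁴
Total I = 2 135 799 mm⁴.
For the y-axis: x̄ = 13.383 mm.
Repeating about the centroidal y-axis gives I_y = 313 016 mm⁴.
Polar second moment: J = I_x + I_y = 2 448 815 mm⁴.

J ≈ 2.45 × 10⁶ mm⁴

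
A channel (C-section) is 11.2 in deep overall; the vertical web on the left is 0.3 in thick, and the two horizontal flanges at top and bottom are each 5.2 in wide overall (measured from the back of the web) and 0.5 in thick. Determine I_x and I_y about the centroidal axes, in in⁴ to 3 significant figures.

Treat the section as a set of non-overlapping primitives; coordinates are from the bounding-box lower-left.
Web: 0.3 × 11.2, A = 3.36 in², y = 5.6 in, Ī = 35.123 in⁴.
Top flange (beyond web): 4.9 × 0.5, A = 2.45 in², y = 10.95 in, Ī = 0.051042 in⁴.
Bottom flange (beyond web): 4.9 × 0.5, A = 2.45 in², y = 0.25 in, Ī = 0.051042 in⁴.
By symmetry the centroid is at mid-height, ȳ = 5.6 in.
Transfer each piece to the centroidal x-axis using Ī + A·d² with d = y − 5.6:
  web: d = 0 in → contributes +35.123 in⁴
  top flange (beyond web): d = 5.35 in → contributes +70.176 in⁴
  bottom flange (beyond web): d = -5.35 in → contributes +70.176 in⁴
Total I = 175.48 in⁴.
For the y-axis: x̄ = 1.6924 in.
Repeating about the centroidal y-axis gives I_y = 23.303 in⁴.

I_x ≈ 175 in⁴, I_y ≈ 23.3 in⁴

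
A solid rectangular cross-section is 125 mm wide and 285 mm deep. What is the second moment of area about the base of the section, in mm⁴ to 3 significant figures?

I_base ≈ 9.65 × 10⁸ mm⁴

The section: 125 × 285, A = 35 625 mm², y = 142.5 mm, Ī = 241 136 719 mm⁴.
Transfer it to the bottom edge using Ī + A·d² with d = y − 0:
  the section: d = 142.5 mm → contributes +964 546 875 mm⁴
Total I = 964 546 875 mm⁴.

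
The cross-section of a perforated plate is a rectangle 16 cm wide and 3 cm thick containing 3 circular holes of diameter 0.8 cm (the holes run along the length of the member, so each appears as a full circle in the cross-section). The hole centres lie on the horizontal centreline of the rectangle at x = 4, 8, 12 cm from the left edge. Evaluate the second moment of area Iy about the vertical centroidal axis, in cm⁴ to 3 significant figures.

Decompose the section into non-overlapping parts with the origin at the bottom-left of its bounding rectangle.
Plate: 16 × 3, A = 48 cm², x = 8 cm, Ī = 1 024 cm⁴.
Hole 1 (subtracted): ⌀0.8, A = 0.50265 cm², x = 4 cm, Ī = 0.020106 cm⁴.
Hole 2 (subtracted): ⌀0.8, A = 0.50265 cm², x = 8 cm, Ī = 0.020106 cm⁴.
Hole 3 (subtracted): ⌀0.8, A = 0.50265 cm², x = 12 cm, Ī = 0.020106 cm⁴.
By symmetry the centroid is at mid-width, x̄ = 8 cm.
Transfer each piece to the vertical centroidal axis using Ī + A·d² with d = x − 8:
  plate: d = 0 cm → contributes +1 024 cm⁴
  hole 1: d = -4 cm → contributes −8.0626 cm⁴
  hole 2: d = 0 cm → contributes −0.020106 cm⁴
  hole 3: d = 4 cm → contributes −8.0626 cm⁴
Total I = 1007.9 cm⁴.

Iy ≈ 1010 cm⁴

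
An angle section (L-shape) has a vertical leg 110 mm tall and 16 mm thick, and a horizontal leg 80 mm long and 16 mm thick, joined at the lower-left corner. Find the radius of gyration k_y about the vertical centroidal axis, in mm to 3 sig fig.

k_y ≈ 22.6 mm

Treat the section as a set of non-overlapping primitives; coordinates are from the bounding-box lower-left.
Vertical leg: 16 × 110, A = 1 760 mm², x = 8 mm, Ī = 37 547 mm⁴.
Horizontal leg (remainder): 64 × 16, A = 1 024 mm², x = 48 mm, Ī = 349 525 mm⁴.
Centroid: x̄ = ΣA·x / ΣA = 22.713 mm.
Transfer each piece to the vertical centroidal axis using Ī + A·d² with d = x − 22.713:
  vertical leg: d = -14.713 mm → contributes +418 520 mm⁴
  horizontal leg (remainder): d = 25.287 mm → contributes +1 004 323 mm⁴
Total I = 1 422 842 mm⁴.
Radius of gyration: k = √(I/A) = √(1 422 842 / 2 784) = 22.607 mm.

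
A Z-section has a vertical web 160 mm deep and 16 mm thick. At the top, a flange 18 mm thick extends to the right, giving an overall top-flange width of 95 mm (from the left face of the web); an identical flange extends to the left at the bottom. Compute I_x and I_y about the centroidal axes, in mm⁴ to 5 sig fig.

Split into non-overlapping primitives; take the origin at the lower-left of the bounding box.
Web: 16 × 160, A = 2 560 mm², y = 80 mm, Ī = 5 461 333 mm⁴.
Top flange (beyond web): 79 × 18, A = 1 422 mm², y = 151 mm, Ī = 38 394 mm⁴.
Bottom flange (beyond web): 79 × 18, A = 1 422 mm², y = 9 mm, Ī = 38 394 mm⁴.
Centroid: ȳ = ΣA·y / ΣA = 80 mm.
Transfer each piece to the centroidal x-axis using Ī + A·d² with d = y − 80:
  web: d = 0 mm → contributes +5 461 333 mm⁴
  top flange (beyond web): d = 71 mm → contributes +7 206 696 mm⁴
  bottom flange (beyond web): d = -71 mm → contributes +7 206 696 mm⁴
Total I = 19 874 725 mm⁴.
For the y-axis: x̄ = 87 mm.
Repeating about the centroidal y-axis gives I_y = 7 950 505 mm⁴.

I_x ≈ 1.9875 × 10⁷ mm⁴, I_y ≈ 7.9505 × 10⁶ mm⁴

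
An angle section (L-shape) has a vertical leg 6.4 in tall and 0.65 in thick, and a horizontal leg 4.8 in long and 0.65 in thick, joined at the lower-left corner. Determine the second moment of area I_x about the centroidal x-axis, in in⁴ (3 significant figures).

I_x ≈ 27.8 in⁴

Decompose the section into non-overlapping parts with the origin at the bottom-left of its bounding rectangle.
Vertical leg: 0.65 × 6.4, A = 4.16 in², y = 3.2 in, Ī = 14.199 in⁴.
Horizontal leg (remainder): 4.15 × 0.65, A = 2.6975 in², y = 0.325 in, Ī = 0.094974 in⁴.
Centroid: ȳ = ΣA·y / ΣA = 2.0691 in.
Transfer each piece to the centroidal x-axis using Ī + A·d² with d = y − 2.0691:
  vertical leg: d = 1.1309 in → contributes +19.52 in⁴
  horizontal leg (remainder): d = -1.7441 in → contributes +8.3002 in⁴
Total I = 27.82 in⁴.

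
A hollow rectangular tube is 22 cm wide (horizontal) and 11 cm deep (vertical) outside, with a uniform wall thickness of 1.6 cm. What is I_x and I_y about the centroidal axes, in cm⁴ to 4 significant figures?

Decompose the section into non-overlapping parts with the origin at the bottom-left of its bounding rectangle.
Outer rectangle: 22 × 11, A = 242 cm², y = 5.5 cm, Ī = 2440.17 cm⁴.
Inner void (subtracted): 18.8 × 7.8, A = 146.64 cm², y = 5.5 cm, Ī = 743.465 cm⁴.
By symmetry the centroid is at mid-height, ȳ = 5.5 cm.
All pieces are centred on the centroidal x-axis, so I = ΣĪ (holes subtracted) = 1696.7 cm⁴.
Repeating about the centroidal y-axis gives I_y = 5441.63 cm⁴.

I_x ≈ 1697 cm⁴, I_y ≈ 5442 cm⁴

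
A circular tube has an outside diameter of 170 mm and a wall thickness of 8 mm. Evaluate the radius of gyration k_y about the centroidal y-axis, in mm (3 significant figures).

k_y ≈ 57.3 mm

Split into non-overlapping primitives; take the origin at the lower-left of the bounding box.
Outer circle: ⌀170, A = 22 698 mm², x = 85 mm, Ī = 40 998 275 mm⁴.
Bore (subtracted): ⌀154, A = 18 627 mm², x = 85 mm, Ī = 27 609 134 mm⁴.
By symmetry the centroid is at mid-width, x̄ = 85 mm.
All pieces are centred on the centroidal y-axis, so I = ΣĪ (holes subtracted) = 13 389 141 mm⁴.
Radius of gyration: k = √(I/A) = √(13 389 141 / 4071.5) = 57.345 mm.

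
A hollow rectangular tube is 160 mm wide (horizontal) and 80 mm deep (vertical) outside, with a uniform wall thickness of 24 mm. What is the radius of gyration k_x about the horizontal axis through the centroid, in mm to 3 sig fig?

k_x ≈ 26.6 mm

Decompose the section into non-overlapping parts with the origin at the bottom-left of its bounding rectangle.
Outer rectangle: 160 × 80, A = 12 800 mm², y = 40 mm, Ī = 6 826 667 mm⁴.
Inner void (subtracted): 112 × 32, A = 3 584 mm², y = 40 mm, Ī = 305 835 mm⁴.
By symmetry the centroid is at mid-height, ȳ = 40 mm.
All pieces are centred on the horizontal axis through the centroid, so I = ΣĪ (holes subtracted) = 6 520 832 mm⁴.
Radius of gyration: k = √(I/A) = √(6 520 832 / 9 216) = 26.6 mm.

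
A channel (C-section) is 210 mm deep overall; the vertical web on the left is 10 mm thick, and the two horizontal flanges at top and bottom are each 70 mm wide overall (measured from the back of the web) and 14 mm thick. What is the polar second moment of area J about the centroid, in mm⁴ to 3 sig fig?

Treat the section as a set of non-overlapping primitives; coordinates are from the bounding-box lower-left.
Web: 10 × 210, A = 2 100 mm², y = 105 mm, Ī = 7 717 500 mm⁴.
Top flange (beyond web): 60 × 14, A = 840 mm², y = 203 mm, Ī = 13 720 mm⁴.
Bottom flange (beyond web): 60 × 14, A = 840 mm², y = 7 mm, Ī = 13 720 mm⁴.
By symmetry the centroid is at mid-height, ȳ = 105 mm.
Transfer each piece to the centroidal x-axis using Ī + A·d² with d = y − 105:
  web: d = 0 mm → contributes +7 717 500 mm⁴
  top flange (beyond web): d = 98 mm → contributes +8 081 080 mm⁴
  bottom flange (beyond web): d = -98 mm → contributes +8 081 080 mm⁴
Total I = 23 879 660 mm⁴.
For the y-axis: x̄ = 20.556 mm.
Repeating about the centroidal y-axis gives I_y = 1 664 833 mm⁴.
Polar second moment: J = I_x + I_y = 25 544 493 mm⁴.

J ≈ 2.55 × 10⁷ mm⁴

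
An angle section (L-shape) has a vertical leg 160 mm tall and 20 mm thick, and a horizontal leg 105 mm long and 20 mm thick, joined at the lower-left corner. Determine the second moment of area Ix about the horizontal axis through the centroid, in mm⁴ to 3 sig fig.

Treat the section as a set of non-overlapping primitives; coordinates are from the bounding-box lower-left.
Vertical leg: 20 × 160, A = 3 200 mm², y = 80 mm, Ī = 6 826 667 mm⁴.
Horizontal leg (remainder): 85 × 20, A = 1 700 mm², y = 10 mm, Ī = 56 667 mm⁴.
Centroid: ȳ = ΣA·y / ΣA = 55.714 mm.
Transfer each piece to the horizontal axis through the centroid using Ī + A·d² with d = y − 55.714:
  vertical leg: d = 24.286 mm → contributes +8 714 014 mm⁴
  horizontal leg (remainder): d = -45.714 mm → contributes +3 609 320 mm⁴
Total I = 12 323 333 mm⁴.

Ix ≈ 1.23 × 10⁷ mm⁴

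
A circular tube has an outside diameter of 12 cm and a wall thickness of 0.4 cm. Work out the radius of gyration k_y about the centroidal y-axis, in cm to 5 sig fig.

k_y ≈ 4.1037 cm

Break the section into simple shapes (no overlaps), measuring from the bottom-left corner of the bounding box.
Outer circle: ⌀12, A = 113.0973 cm², x = 6 cm, Ī = 1017.876 cm⁴.
Bore (subtracted): ⌀11.2, A = 98.52035 cm², x = 6 cm, Ī = 772.3995 cm⁴.
By symmetry the centroid is at mid-width, x̄ = 6 cm.
All pieces are centred on the centroidal y-axis, so I = ΣĪ (holes subtracted) = 245.4765 cm⁴.
Radius of gyration: k = √(I/A) = √(245.4765 / 14.57699) = 4.103657 cm.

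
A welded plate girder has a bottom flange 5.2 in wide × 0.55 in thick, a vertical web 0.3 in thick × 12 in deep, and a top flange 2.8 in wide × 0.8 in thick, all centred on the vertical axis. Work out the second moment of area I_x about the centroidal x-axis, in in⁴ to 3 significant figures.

I_x ≈ 246 in⁴

Split into non-overlapping primitives; take the origin at the lower-left of the bounding box.
Bottom plate: 5.2 × 0.55, A = 2.86 in², y = 0.275 in, Ī = 0.072096 in⁴.
Web plate: 0.3 × 12, A = 3.6 in², y = 6.55 in, Ī = 43.2 in⁴.
Top plate: 2.8 × 0.8, A = 2.24 in², y = 12.95 in, Ī = 0.11947 in⁴.
Centroid: ȳ = ΣA·y / ΣA = 6.135 in.
Transfer each piece to the centroidal x-axis using Ī + A·d² with d = y − 6.135:
  bottom plate: d = -5.86 in → contributes +98.283 in⁴
  web plate: d = 0.415 in → contributes +43.82 in⁴
  top plate: d = 6.815 in → contributes +104.15 in⁴
Total I = 246.26 in⁴.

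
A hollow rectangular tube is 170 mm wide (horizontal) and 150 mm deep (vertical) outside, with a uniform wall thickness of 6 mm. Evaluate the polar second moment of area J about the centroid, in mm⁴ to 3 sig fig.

Treat the section as a set of non-overlapping primitives; coordinates are from the bounding-box lower-left.
Outer rectangle: 170 × 150, A = 25 500 mm², y = 75 mm, Ī = 47 812 500 mm⁴.
Inner void (subtracted): 158 × 138, A = 21 804 mm², y = 75 mm, Ī = 34 602 948 mm⁴.
By symmetry the centroid is at mid-height, ȳ = 75 mm.
All pieces are centred on the centroidal x-axis, so I = ΣĪ (holes subtracted) = 13 209 552 mm⁴.
Repeating about the centroidal y-axis gives I_y = 16 052 912 mm⁴.
Polar second moment: J = I_x + I_y = 29 262 464 mm⁴.

J ≈ 2.93 × 10⁷ mm⁴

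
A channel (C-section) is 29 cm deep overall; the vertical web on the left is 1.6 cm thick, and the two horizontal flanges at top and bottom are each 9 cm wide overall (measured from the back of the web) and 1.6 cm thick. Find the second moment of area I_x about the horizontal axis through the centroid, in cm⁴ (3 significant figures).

Treat the section as a set of non-overlapping primitives; coordinates are from the bounding-box lower-left.
Web: 1.6 × 29, A = 46.4 cm², y = 14.5 cm, Ī = 3251.9 cm⁴.
Top flange (beyond web): 7.4 × 1.6, A = 11.84 cm², y = 28.2 cm, Ī = 2.5259 cm⁴.
Bottom flange (beyond web): 7.4 × 1.6, A = 11.84 cm², y = 0.8 cm, Ī = 2.5259 cm⁴.
By symmetry the centroid is at mid-height, ȳ = 14.5 cm.
Transfer each piece to the horizontal axis through the centroid using Ī + A·d² with d = y − 14.5:
  web: d = 0 cm → contributes +3251.9 cm⁴
  top flange (beyond web): d = 13.7 cm → contributes +2224.8 cm⁴
  bottom flange (beyond web): d = -13.7 cm → contributes +2224.8 cm⁴
Total I = 7701.4 cm⁴.

I_x ≈ 7700 cm⁴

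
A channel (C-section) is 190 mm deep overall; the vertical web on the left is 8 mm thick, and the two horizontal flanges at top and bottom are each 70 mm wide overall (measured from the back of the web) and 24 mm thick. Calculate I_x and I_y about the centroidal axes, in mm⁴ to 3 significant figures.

I_x ≈ 2.52 × 10⁷ mm⁴, I_y ≈ 2.19 × 10⁶ mm⁴

Break the section into simple shapes (no overlaps), measuring from the bottom-left corner of the bounding box.
Web: 8 × 190, A = 1 520 mm², y = 95 mm, Ī = 4 572 667 mm⁴.
Top flange (beyond web): 62 × 24, A = 1 488 mm², y = 178 mm, Ī = 71 424 mm⁴.
Bottom flange (beyond web): 62 × 24, A = 1 488 mm², y = 12 mm, Ī = 71 424 mm⁴.
By symmetry the centroid is at mid-height, ȳ = 95 mm.
Transfer each piece to the centroidal x-axis using Ī + A·d² with d = y − 95:
  web: d = 0 mm → contributes +4 572 667 mm⁴
  top flange (beyond web): d = 83 mm → contributes +10 322 256 mm⁴
  bottom flange (beyond web): d = -83 mm → contributes +10 322 256 mm⁴
Total I = 25 217 179 mm⁴.
For the y-axis: x̄ = 27.167 mm.
Repeating about the centroidal y-axis gives I_y = 2 193 917 mm⁴.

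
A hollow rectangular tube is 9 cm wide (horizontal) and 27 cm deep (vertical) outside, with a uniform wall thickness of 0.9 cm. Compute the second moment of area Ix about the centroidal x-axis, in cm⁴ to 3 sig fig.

Ix ≈ 5160 cm⁴

Break the section into simple shapes (no overlaps), measuring from the bottom-left corner of the bounding box.
Outer rectangle: 9 × 27, A = 243 cm², y = 13.5 cm, Ī = 14 762 cm⁴.
Inner void (subtracted): 7.2 × 25.2, A = 181.44 cm², y = 13.5 cm, Ī = 9601.8 cm⁴.
By symmetry the centroid is at mid-height, ȳ = 13.5 cm.
All pieces are centred on the centroidal x-axis, so I = ΣĪ (holes subtracted) = 5160.4 cm⁴.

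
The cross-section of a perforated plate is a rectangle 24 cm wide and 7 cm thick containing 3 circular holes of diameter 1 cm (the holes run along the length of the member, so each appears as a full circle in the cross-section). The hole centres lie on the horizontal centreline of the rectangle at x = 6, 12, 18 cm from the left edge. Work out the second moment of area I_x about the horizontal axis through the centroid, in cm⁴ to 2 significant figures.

I_x ≈ 690 cm⁴

Decompose the section into non-overlapping parts with the origin at the bottom-left of its bounding rectangle.
Plate: 24 × 7, A = 168 cm², y = 3.5 cm, Ī = 686 cm⁴.
Hole 1 (subtracted): ⌀1, A = 0.7854 cm², y = 3.5 cm, Ī = 0.04909 cm⁴.
Hole 2 (subtracted): ⌀1, A = 0.7854 cm², y = 3.5 cm, Ī = 0.04909 cm⁴.
Hole 3 (subtracted): ⌀1, A = 0.7854 cm², y = 3.5 cm, Ī = 0.04909 cm⁴.
By symmetry the centroid is at mid-height, ȳ = 3.5 cm.
All pieces are centred on the horizontal axis through the centroid, so I = ΣĪ (holes subtracted) = 685.9 cm⁴.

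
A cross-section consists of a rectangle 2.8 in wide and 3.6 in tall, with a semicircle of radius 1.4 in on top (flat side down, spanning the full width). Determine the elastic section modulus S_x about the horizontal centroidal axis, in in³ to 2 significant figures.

Decompose the section into non-overlapping parts with the origin at the bottom-left of its bounding rectangle.
Rectangular body: 2.8 × 3.6, A = 10.08 in², y = 1.8 in, Ī = 10.89 in⁴.
Semicircular cap: semicircle r = 1.4, A = 3.079 in², y = 4.194 in, Ī = 0.4216 in⁴.
Centroid: ȳ = ΣA·y / ΣA = 2.36 in.
Transfer each piece to the horizontal centroidal axis using Ī + A·d² with d = y − 2.36:
  rectangular body: d = -0.5602 in → contributes +14.05 in⁴
  semicircular cap: d = 1.834 in → contributes +10.78 in⁴
Total I = 24.83 in⁴.
Extreme fibre distance c = 2.64 in; S = I/c = 9.405 in³.

S_x ≈ 9.4 in³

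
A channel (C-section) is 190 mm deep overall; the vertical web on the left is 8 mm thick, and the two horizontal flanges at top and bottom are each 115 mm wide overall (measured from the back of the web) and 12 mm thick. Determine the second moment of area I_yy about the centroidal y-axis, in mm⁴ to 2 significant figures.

Split into non-overlapping primitives; take the origin at the lower-left of the bounding box.
Web: 8 × 190, A = 1 520 mm², x = 4 mm, Ī = 8 107 mm⁴.
Top flange (beyond web): 107 × 12, A = 1 284 mm², x = 61.5 mm, Ī = 1 225 043 mm⁴.
Bottom flange (beyond web): 107 × 12, A = 1 284 mm², x = 61.5 mm, Ī = 1 225 043 mm⁴.
Centroid: x̄ = ΣA·x / ΣA = 40.12 mm.
Transfer each piece to the centroidal y-axis using Ī + A·d² with d = x − 40.12:
  web: d = -36.12 mm → contributes +1 991 220 mm⁴
  top flange (beyond web): d = 21.38 mm → contributes +1 811 946 mm⁴
  bottom flange (beyond web): d = 21.38 mm → contributes +1 811 946 mm⁴
Total I = 5 615 111 mm⁴.

I_yy ≈ 5.6 × 10⁶ mm⁴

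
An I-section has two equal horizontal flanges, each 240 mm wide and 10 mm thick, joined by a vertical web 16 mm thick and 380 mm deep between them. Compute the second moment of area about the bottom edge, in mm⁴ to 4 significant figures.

I_base ≈ 6.909 × 10⁸ mm⁴

Break the section into simple shapes (no overlaps), measuring from the bottom-left corner of the bounding box.
Bottom flange: 240 × 10, A = 2 400 mm², y = 5 mm, Ī = 20 000 mm⁴.
Web: 16 × 380, A = 6 080 mm², y = 200 mm, Ī = 73 162 667 mm⁴.
Top flange: 240 × 10, A = 2 400 mm², y = 395 mm, Ī = 20 000 mm⁴.
Transfer each piece to a horizontal axis along the bottom face using Ī + A·d² with d = y − 0:
  bottom flange: d = 5 mm → contributes +80 000 mm⁴
  web: d = 200 mm → contributes +316 362 667 mm⁴
  top flange: d = 395 mm → contributes +374 480 000 mm⁴
Total I = 690 922 667 mm⁴.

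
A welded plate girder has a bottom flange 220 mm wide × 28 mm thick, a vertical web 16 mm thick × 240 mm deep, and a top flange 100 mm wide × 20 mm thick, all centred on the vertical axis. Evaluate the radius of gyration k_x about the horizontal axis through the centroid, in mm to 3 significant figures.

k_x ≈ 107 mm

Break the section into simple shapes (no overlaps), measuring from the bottom-left corner of the bounding box.
Bottom plate: 220 × 28, A = 6 160 mm², y = 14 mm, Ī = 402 453 mm⁴.
Web plate: 16 × 240, A = 3 840 mm², y = 148 mm, Ī = 18 432 000 mm⁴.
Top plate: 100 × 20, A = 2 000 mm², y = 278 mm, Ī = 66 667 mm⁴.
Centroid: ȳ = ΣA·y / ΣA = 100.88 mm.
Transfer each piece to the horizontal axis through the centroid using Ī + A·d² with d = y − 100.88:
  bottom plate: d = -86.88 mm → contributes +46 898 961 mm⁴
  web plate: d = 47.12 mm → contributes +26 957 930 mm⁴
  top plate: d = 177.12 mm → contributes +62 809 655 mm⁴
Total I = 136 666 547 mm⁴.
Radius of gyration: k = √(I/A) = √(136 666 547 / 12 000) = 106.72 mm.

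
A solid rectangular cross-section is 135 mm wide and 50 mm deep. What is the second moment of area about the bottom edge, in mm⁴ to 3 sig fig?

I_base ≈ 5.63 × 10⁶ mm⁴

The section: 135 × 50, A = 6 750 mm², y = 25 mm, Ī = 1 406 250 mm⁴.
Transfer it to the bottom edge using Ī + A·d² with d = y − 0:
  the section: d = 25 mm → contributes +5 625 000 mm⁴
Total I = 5 625 000 mm⁴.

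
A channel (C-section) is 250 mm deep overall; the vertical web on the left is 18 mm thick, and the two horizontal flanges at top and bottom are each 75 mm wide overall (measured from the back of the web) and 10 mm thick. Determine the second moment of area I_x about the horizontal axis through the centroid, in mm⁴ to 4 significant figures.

Split into non-overlapping primitives; take the origin at the lower-left of the bounding box.
Web: 18 × 250, A = 4 500 mm², y = 125 mm, Ī = 23 437 500 mm⁴.
Top flange (beyond web): 57 × 10, A = 570 mm², y = 245 mm, Ī = 4 750 mm⁴.
Bottom flange (beyond web): 57 × 10, A = 570 mm², y = 5 mm, Ī = 4 750 mm⁴.
By symmetry the centroid is at mid-height, ȳ = 125 mm.
Transfer each piece to the horizontal axis through the centroid using Ī + A·d² with d = y − 125:
  web: d = 0 mm → contributes +23 437 500 mm⁴
  top flange (beyond web): d = 120 mm → contributes +8 212 750 mm⁴
  bottom flange (beyond web): d = -120 mm → contributes +8 212 750 mm⁴
Total I = 39 863 000 mm⁴.

I_x ≈ 3.986 × 10⁷ mm⁴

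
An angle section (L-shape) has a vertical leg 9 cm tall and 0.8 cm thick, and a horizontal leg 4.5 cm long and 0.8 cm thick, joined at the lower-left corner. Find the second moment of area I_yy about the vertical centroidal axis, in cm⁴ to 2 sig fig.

I_yy ≈ 14 cm⁴

Treat the section as a set of non-overlapping primitives; coordinates are from the bounding-box lower-left.
Vertical leg: 0.8 × 9, A = 7.2 cm², x = 0.4 cm, Ī = 0.384 cm⁴.
Horizontal leg (remainder): 3.7 × 0.8, A = 2.96 cm², x = 2.65 cm, Ī = 3.377 cm⁴.
Centroid: x̄ = ΣA·x / ΣA = 1.056 cm.
Transfer each piece to the vertical centroidal axis using Ī + A·d² with d = x − 1.056:
  vertical leg: d = -0.6555 cm → contributes +3.478 cm⁴
  horizontal leg (remainder): d = 1.594 cm → contributes +10.9 cm⁴
Total I = 14.38 cm⁴.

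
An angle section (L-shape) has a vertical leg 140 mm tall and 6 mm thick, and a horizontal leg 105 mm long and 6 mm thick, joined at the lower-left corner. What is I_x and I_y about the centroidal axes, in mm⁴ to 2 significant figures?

I_x ≈ 2.9 × 10⁶ mm⁴, I_y ≈ 1.4 × 10⁶ mm⁴

Treat the section as a set of non-overlapping primitives; coordinates are from the bounding-box lower-left.
Vertical leg: 6 × 140, A = 840 mm², y = 70 mm, Ī = 1 372 000 mm⁴.
Horizontal leg (remainder): 99 × 6, A = 594 mm², y = 3 mm, Ī = 1 782 mm⁴.
Centroid: ȳ = ΣA·y / ΣA = 42.25 mm.
Transfer each piece to the centroidal x-axis using Ī + A·d² with d = y − 42.25:
  vertical leg: d = 27.75 mm → contributes +2 018 999 mm⁴
  horizontal leg (remainder): d = -39.25 mm → contributes +916 730 mm⁴
Total I = 2 935 729 mm⁴.
For the y-axis: x̄ = 24.75 mm.
Repeating about the centroidal y-axis gives I_y = 1 446 706 mm⁴.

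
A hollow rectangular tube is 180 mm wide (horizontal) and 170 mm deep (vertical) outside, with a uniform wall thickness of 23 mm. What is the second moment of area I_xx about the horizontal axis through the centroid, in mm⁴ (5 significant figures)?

I_xx ≈ 5.2404 × 10⁷ mm⁴

Split into non-overlapping primitives; take the origin at the lower-left of the bounding box.
Outer rectangle: 180 × 170, A = 30 600 mm², y = 85 mm, Ī = 73 695 000 mm⁴.
Inner void (subtracted): 134 × 124, A = 16 616 mm², y = 85 mm, Ī = 21 290 635 mm⁴.
By symmetry the centroid is at mid-height, ȳ = 85 mm.
All pieces are centred on the horizontal axis through the centroid, so I = ΣĪ (holes subtracted) = 52 404 365 mm⁴.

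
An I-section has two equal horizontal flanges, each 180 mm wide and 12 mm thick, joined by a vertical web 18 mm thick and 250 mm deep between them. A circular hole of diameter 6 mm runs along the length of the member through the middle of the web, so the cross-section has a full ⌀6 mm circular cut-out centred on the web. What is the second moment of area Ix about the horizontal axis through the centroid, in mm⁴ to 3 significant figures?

Ix ≈ 9.76 × 10⁷ mm⁴

Break the section into simple shapes (no overlaps), measuring from the bottom-left corner of the bounding box.
Bottom flange: 180 × 12, A = 2 160 mm², y = 6 mm, Ī = 25 920 mm⁴.
Web: 18 × 250, A = 4 500 mm², y = 137 mm, Ī = 23 437 500 mm⁴.
Top flange: 180 × 12, A = 2 160 mm², y = 268 mm, Ī = 25 920 mm⁴.
Hole (subtracted): ⌀6, A = 28.274 mm², y = 137 mm, Ī = 63.617 mm⁴.
By symmetry the centroid is at mid-height, ȳ = 137 mm.
Transfer each piece to the horizontal axis through the centroid using Ī + A·d² with d = y − 137:
  bottom flange: d = -131 mm → contributes +37 093 680 mm⁴
  web: d = 0 mm → contributes +23 437 500 mm⁴
  top flange: d = 131 mm → contributes +37 093 680 mm⁴
  hole: d = 0 mm → contributes −63.617 mm⁴
Total I = 97 624 796 mm⁴.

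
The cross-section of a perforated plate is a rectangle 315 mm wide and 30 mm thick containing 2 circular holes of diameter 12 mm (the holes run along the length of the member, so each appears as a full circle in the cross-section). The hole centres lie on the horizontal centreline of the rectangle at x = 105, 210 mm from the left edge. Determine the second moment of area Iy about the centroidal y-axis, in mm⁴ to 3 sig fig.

Treat the section as a set of non-overlapping primitives; coordinates are from the bounding-box lower-left.
Plate: 315 × 30, A = 9 450 mm², x = 157.5 mm, Ī = 78 139 688 mm⁴.
Hole 1 (subtracted): ⌀12, A = 113.1 mm², x = 105 mm, Ī = 1017.9 mm⁴.
Hole 2 (subtracted): ⌀12, A = 113.1 mm², x = 210 mm, Ī = 1017.9 mm⁴.
By symmetry the centroid is at mid-width, x̄ = 157.5 mm.
Transfer each piece to the centroidal y-axis using Ī + A·d² with d = x − 157.5:
  plate: d = 0 mm → contributes +78 139 688 mm⁴
  hole 1: d = -52.5 mm → contributes −312 742 mm⁴
  hole 2: d = 52.5 mm → contributes −312 742 mm⁴
Total I = 77 514 203 mm⁴.

Iy ≈ 7.75 × 10⁷ mm⁴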